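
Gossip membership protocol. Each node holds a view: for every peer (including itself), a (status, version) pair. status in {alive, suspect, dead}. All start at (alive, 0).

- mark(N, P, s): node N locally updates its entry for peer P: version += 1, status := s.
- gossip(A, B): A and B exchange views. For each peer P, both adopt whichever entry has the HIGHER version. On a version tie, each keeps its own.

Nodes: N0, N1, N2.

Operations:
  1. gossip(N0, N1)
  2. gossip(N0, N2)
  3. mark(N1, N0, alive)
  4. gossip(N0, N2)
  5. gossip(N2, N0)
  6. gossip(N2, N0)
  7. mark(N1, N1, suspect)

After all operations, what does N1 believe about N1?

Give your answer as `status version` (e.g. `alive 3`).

Op 1: gossip N0<->N1 -> N0.N0=(alive,v0) N0.N1=(alive,v0) N0.N2=(alive,v0) | N1.N0=(alive,v0) N1.N1=(alive,v0) N1.N2=(alive,v0)
Op 2: gossip N0<->N2 -> N0.N0=(alive,v0) N0.N1=(alive,v0) N0.N2=(alive,v0) | N2.N0=(alive,v0) N2.N1=(alive,v0) N2.N2=(alive,v0)
Op 3: N1 marks N0=alive -> (alive,v1)
Op 4: gossip N0<->N2 -> N0.N0=(alive,v0) N0.N1=(alive,v0) N0.N2=(alive,v0) | N2.N0=(alive,v0) N2.N1=(alive,v0) N2.N2=(alive,v0)
Op 5: gossip N2<->N0 -> N2.N0=(alive,v0) N2.N1=(alive,v0) N2.N2=(alive,v0) | N0.N0=(alive,v0) N0.N1=(alive,v0) N0.N2=(alive,v0)
Op 6: gossip N2<->N0 -> N2.N0=(alive,v0) N2.N1=(alive,v0) N2.N2=(alive,v0) | N0.N0=(alive,v0) N0.N1=(alive,v0) N0.N2=(alive,v0)
Op 7: N1 marks N1=suspect -> (suspect,v1)

Answer: suspect 1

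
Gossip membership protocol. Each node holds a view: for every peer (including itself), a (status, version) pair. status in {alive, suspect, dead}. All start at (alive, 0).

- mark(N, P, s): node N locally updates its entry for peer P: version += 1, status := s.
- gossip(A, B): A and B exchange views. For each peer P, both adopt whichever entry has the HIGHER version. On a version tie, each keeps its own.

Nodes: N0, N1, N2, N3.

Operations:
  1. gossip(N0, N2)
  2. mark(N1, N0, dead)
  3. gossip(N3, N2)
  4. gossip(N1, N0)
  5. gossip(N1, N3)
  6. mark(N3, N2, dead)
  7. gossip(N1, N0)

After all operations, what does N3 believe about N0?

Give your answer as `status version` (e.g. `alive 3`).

Answer: dead 1

Derivation:
Op 1: gossip N0<->N2 -> N0.N0=(alive,v0) N0.N1=(alive,v0) N0.N2=(alive,v0) N0.N3=(alive,v0) | N2.N0=(alive,v0) N2.N1=(alive,v0) N2.N2=(alive,v0) N2.N3=(alive,v0)
Op 2: N1 marks N0=dead -> (dead,v1)
Op 3: gossip N3<->N2 -> N3.N0=(alive,v0) N3.N1=(alive,v0) N3.N2=(alive,v0) N3.N3=(alive,v0) | N2.N0=(alive,v0) N2.N1=(alive,v0) N2.N2=(alive,v0) N2.N3=(alive,v0)
Op 4: gossip N1<->N0 -> N1.N0=(dead,v1) N1.N1=(alive,v0) N1.N2=(alive,v0) N1.N3=(alive,v0) | N0.N0=(dead,v1) N0.N1=(alive,v0) N0.N2=(alive,v0) N0.N3=(alive,v0)
Op 5: gossip N1<->N3 -> N1.N0=(dead,v1) N1.N1=(alive,v0) N1.N2=(alive,v0) N1.N3=(alive,v0) | N3.N0=(dead,v1) N3.N1=(alive,v0) N3.N2=(alive,v0) N3.N3=(alive,v0)
Op 6: N3 marks N2=dead -> (dead,v1)
Op 7: gossip N1<->N0 -> N1.N0=(dead,v1) N1.N1=(alive,v0) N1.N2=(alive,v0) N1.N3=(alive,v0) | N0.N0=(dead,v1) N0.N1=(alive,v0) N0.N2=(alive,v0) N0.N3=(alive,v0)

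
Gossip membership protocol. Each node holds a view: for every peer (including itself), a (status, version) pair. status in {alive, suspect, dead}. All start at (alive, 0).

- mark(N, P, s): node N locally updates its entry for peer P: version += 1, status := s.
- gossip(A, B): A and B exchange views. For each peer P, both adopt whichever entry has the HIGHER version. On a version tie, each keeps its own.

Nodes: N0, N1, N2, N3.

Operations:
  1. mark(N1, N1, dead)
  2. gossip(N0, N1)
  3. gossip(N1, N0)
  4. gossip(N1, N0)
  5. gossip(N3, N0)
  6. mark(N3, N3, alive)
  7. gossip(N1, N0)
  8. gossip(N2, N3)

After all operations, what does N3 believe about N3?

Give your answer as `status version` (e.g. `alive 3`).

Answer: alive 1

Derivation:
Op 1: N1 marks N1=dead -> (dead,v1)
Op 2: gossip N0<->N1 -> N0.N0=(alive,v0) N0.N1=(dead,v1) N0.N2=(alive,v0) N0.N3=(alive,v0) | N1.N0=(alive,v0) N1.N1=(dead,v1) N1.N2=(alive,v0) N1.N3=(alive,v0)
Op 3: gossip N1<->N0 -> N1.N0=(alive,v0) N1.N1=(dead,v1) N1.N2=(alive,v0) N1.N3=(alive,v0) | N0.N0=(alive,v0) N0.N1=(dead,v1) N0.N2=(alive,v0) N0.N3=(alive,v0)
Op 4: gossip N1<->N0 -> N1.N0=(alive,v0) N1.N1=(dead,v1) N1.N2=(alive,v0) N1.N3=(alive,v0) | N0.N0=(alive,v0) N0.N1=(dead,v1) N0.N2=(alive,v0) N0.N3=(alive,v0)
Op 5: gossip N3<->N0 -> N3.N0=(alive,v0) N3.N1=(dead,v1) N3.N2=(alive,v0) N3.N3=(alive,v0) | N0.N0=(alive,v0) N0.N1=(dead,v1) N0.N2=(alive,v0) N0.N3=(alive,v0)
Op 6: N3 marks N3=alive -> (alive,v1)
Op 7: gossip N1<->N0 -> N1.N0=(alive,v0) N1.N1=(dead,v1) N1.N2=(alive,v0) N1.N3=(alive,v0) | N0.N0=(alive,v0) N0.N1=(dead,v1) N0.N2=(alive,v0) N0.N3=(alive,v0)
Op 8: gossip N2<->N3 -> N2.N0=(alive,v0) N2.N1=(dead,v1) N2.N2=(alive,v0) N2.N3=(alive,v1) | N3.N0=(alive,v0) N3.N1=(dead,v1) N3.N2=(alive,v0) N3.N3=(alive,v1)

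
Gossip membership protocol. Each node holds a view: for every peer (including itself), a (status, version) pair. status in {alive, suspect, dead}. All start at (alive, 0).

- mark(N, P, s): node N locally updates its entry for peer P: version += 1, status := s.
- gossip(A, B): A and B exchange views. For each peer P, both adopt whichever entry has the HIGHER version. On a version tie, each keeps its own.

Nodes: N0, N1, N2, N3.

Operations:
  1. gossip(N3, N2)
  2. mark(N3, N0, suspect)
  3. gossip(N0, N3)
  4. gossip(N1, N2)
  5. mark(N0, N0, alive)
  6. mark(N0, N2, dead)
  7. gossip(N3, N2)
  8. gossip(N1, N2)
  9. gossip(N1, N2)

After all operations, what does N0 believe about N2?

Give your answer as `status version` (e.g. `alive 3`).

Op 1: gossip N3<->N2 -> N3.N0=(alive,v0) N3.N1=(alive,v0) N3.N2=(alive,v0) N3.N3=(alive,v0) | N2.N0=(alive,v0) N2.N1=(alive,v0) N2.N2=(alive,v0) N2.N3=(alive,v0)
Op 2: N3 marks N0=suspect -> (suspect,v1)
Op 3: gossip N0<->N3 -> N0.N0=(suspect,v1) N0.N1=(alive,v0) N0.N2=(alive,v0) N0.N3=(alive,v0) | N3.N0=(suspect,v1) N3.N1=(alive,v0) N3.N2=(alive,v0) N3.N3=(alive,v0)
Op 4: gossip N1<->N2 -> N1.N0=(alive,v0) N1.N1=(alive,v0) N1.N2=(alive,v0) N1.N3=(alive,v0) | N2.N0=(alive,v0) N2.N1=(alive,v0) N2.N2=(alive,v0) N2.N3=(alive,v0)
Op 5: N0 marks N0=alive -> (alive,v2)
Op 6: N0 marks N2=dead -> (dead,v1)
Op 7: gossip N3<->N2 -> N3.N0=(suspect,v1) N3.N1=(alive,v0) N3.N2=(alive,v0) N3.N3=(alive,v0) | N2.N0=(suspect,v1) N2.N1=(alive,v0) N2.N2=(alive,v0) N2.N3=(alive,v0)
Op 8: gossip N1<->N2 -> N1.N0=(suspect,v1) N1.N1=(alive,v0) N1.N2=(alive,v0) N1.N3=(alive,v0) | N2.N0=(suspect,v1) N2.N1=(alive,v0) N2.N2=(alive,v0) N2.N3=(alive,v0)
Op 9: gossip N1<->N2 -> N1.N0=(suspect,v1) N1.N1=(alive,v0) N1.N2=(alive,v0) N1.N3=(alive,v0) | N2.N0=(suspect,v1) N2.N1=(alive,v0) N2.N2=(alive,v0) N2.N3=(alive,v0)

Answer: dead 1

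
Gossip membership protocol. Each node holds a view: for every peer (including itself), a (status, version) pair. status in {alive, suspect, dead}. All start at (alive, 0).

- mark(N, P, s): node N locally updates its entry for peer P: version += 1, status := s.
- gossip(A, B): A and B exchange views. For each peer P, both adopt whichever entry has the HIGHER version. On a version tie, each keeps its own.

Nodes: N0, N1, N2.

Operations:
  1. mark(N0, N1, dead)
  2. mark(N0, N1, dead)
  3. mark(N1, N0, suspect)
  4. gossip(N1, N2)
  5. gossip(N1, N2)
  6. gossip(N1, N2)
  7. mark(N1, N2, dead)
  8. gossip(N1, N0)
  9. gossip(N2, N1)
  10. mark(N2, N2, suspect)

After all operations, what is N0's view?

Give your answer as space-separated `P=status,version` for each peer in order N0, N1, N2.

Op 1: N0 marks N1=dead -> (dead,v1)
Op 2: N0 marks N1=dead -> (dead,v2)
Op 3: N1 marks N0=suspect -> (suspect,v1)
Op 4: gossip N1<->N2 -> N1.N0=(suspect,v1) N1.N1=(alive,v0) N1.N2=(alive,v0) | N2.N0=(suspect,v1) N2.N1=(alive,v0) N2.N2=(alive,v0)
Op 5: gossip N1<->N2 -> N1.N0=(suspect,v1) N1.N1=(alive,v0) N1.N2=(alive,v0) | N2.N0=(suspect,v1) N2.N1=(alive,v0) N2.N2=(alive,v0)
Op 6: gossip N1<->N2 -> N1.N0=(suspect,v1) N1.N1=(alive,v0) N1.N2=(alive,v0) | N2.N0=(suspect,v1) N2.N1=(alive,v0) N2.N2=(alive,v0)
Op 7: N1 marks N2=dead -> (dead,v1)
Op 8: gossip N1<->N0 -> N1.N0=(suspect,v1) N1.N1=(dead,v2) N1.N2=(dead,v1) | N0.N0=(suspect,v1) N0.N1=(dead,v2) N0.N2=(dead,v1)
Op 9: gossip N2<->N1 -> N2.N0=(suspect,v1) N2.N1=(dead,v2) N2.N2=(dead,v1) | N1.N0=(suspect,v1) N1.N1=(dead,v2) N1.N2=(dead,v1)
Op 10: N2 marks N2=suspect -> (suspect,v2)

Answer: N0=suspect,1 N1=dead,2 N2=dead,1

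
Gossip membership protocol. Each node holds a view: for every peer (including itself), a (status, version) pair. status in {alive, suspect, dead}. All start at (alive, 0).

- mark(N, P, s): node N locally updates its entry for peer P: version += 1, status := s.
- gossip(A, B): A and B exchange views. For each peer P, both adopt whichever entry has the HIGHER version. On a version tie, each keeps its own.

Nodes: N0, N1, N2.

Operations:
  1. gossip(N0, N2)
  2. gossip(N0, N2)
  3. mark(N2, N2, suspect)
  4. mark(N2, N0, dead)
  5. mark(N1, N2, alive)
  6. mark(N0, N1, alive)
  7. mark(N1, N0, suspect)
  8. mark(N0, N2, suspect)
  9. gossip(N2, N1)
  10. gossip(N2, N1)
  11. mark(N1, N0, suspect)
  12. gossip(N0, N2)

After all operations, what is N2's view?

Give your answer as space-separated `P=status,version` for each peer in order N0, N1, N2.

Op 1: gossip N0<->N2 -> N0.N0=(alive,v0) N0.N1=(alive,v0) N0.N2=(alive,v0) | N2.N0=(alive,v0) N2.N1=(alive,v0) N2.N2=(alive,v0)
Op 2: gossip N0<->N2 -> N0.N0=(alive,v0) N0.N1=(alive,v0) N0.N2=(alive,v0) | N2.N0=(alive,v0) N2.N1=(alive,v0) N2.N2=(alive,v0)
Op 3: N2 marks N2=suspect -> (suspect,v1)
Op 4: N2 marks N0=dead -> (dead,v1)
Op 5: N1 marks N2=alive -> (alive,v1)
Op 6: N0 marks N1=alive -> (alive,v1)
Op 7: N1 marks N0=suspect -> (suspect,v1)
Op 8: N0 marks N2=suspect -> (suspect,v1)
Op 9: gossip N2<->N1 -> N2.N0=(dead,v1) N2.N1=(alive,v0) N2.N2=(suspect,v1) | N1.N0=(suspect,v1) N1.N1=(alive,v0) N1.N2=(alive,v1)
Op 10: gossip N2<->N1 -> N2.N0=(dead,v1) N2.N1=(alive,v0) N2.N2=(suspect,v1) | N1.N0=(suspect,v1) N1.N1=(alive,v0) N1.N2=(alive,v1)
Op 11: N1 marks N0=suspect -> (suspect,v2)
Op 12: gossip N0<->N2 -> N0.N0=(dead,v1) N0.N1=(alive,v1) N0.N2=(suspect,v1) | N2.N0=(dead,v1) N2.N1=(alive,v1) N2.N2=(suspect,v1)

Answer: N0=dead,1 N1=alive,1 N2=suspect,1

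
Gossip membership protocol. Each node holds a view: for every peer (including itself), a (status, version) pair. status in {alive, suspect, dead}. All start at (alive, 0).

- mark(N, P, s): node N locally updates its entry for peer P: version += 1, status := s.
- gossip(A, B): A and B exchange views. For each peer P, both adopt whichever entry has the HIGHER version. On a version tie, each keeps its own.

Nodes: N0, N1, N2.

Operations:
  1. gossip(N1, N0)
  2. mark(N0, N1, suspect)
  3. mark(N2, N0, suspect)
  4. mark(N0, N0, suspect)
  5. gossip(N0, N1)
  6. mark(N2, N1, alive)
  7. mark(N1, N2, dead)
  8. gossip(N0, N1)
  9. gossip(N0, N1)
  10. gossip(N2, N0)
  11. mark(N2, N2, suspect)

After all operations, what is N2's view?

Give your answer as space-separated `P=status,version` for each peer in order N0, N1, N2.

Answer: N0=suspect,1 N1=alive,1 N2=suspect,2

Derivation:
Op 1: gossip N1<->N0 -> N1.N0=(alive,v0) N1.N1=(alive,v0) N1.N2=(alive,v0) | N0.N0=(alive,v0) N0.N1=(alive,v0) N0.N2=(alive,v0)
Op 2: N0 marks N1=suspect -> (suspect,v1)
Op 3: N2 marks N0=suspect -> (suspect,v1)
Op 4: N0 marks N0=suspect -> (suspect,v1)
Op 5: gossip N0<->N1 -> N0.N0=(suspect,v1) N0.N1=(suspect,v1) N0.N2=(alive,v0) | N1.N0=(suspect,v1) N1.N1=(suspect,v1) N1.N2=(alive,v0)
Op 6: N2 marks N1=alive -> (alive,v1)
Op 7: N1 marks N2=dead -> (dead,v1)
Op 8: gossip N0<->N1 -> N0.N0=(suspect,v1) N0.N1=(suspect,v1) N0.N2=(dead,v1) | N1.N0=(suspect,v1) N1.N1=(suspect,v1) N1.N2=(dead,v1)
Op 9: gossip N0<->N1 -> N0.N0=(suspect,v1) N0.N1=(suspect,v1) N0.N2=(dead,v1) | N1.N0=(suspect,v1) N1.N1=(suspect,v1) N1.N2=(dead,v1)
Op 10: gossip N2<->N0 -> N2.N0=(suspect,v1) N2.N1=(alive,v1) N2.N2=(dead,v1) | N0.N0=(suspect,v1) N0.N1=(suspect,v1) N0.N2=(dead,v1)
Op 11: N2 marks N2=suspect -> (suspect,v2)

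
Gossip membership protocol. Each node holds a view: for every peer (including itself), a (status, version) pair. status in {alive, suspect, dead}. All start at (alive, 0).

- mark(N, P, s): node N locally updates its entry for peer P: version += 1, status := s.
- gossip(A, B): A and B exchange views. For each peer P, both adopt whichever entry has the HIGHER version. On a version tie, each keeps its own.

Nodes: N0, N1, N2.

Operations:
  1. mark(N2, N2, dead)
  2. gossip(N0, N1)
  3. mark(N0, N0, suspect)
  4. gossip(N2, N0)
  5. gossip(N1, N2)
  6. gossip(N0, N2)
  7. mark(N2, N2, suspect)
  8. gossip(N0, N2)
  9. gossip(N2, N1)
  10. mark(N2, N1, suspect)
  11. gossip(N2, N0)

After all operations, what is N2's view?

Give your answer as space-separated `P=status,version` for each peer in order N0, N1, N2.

Op 1: N2 marks N2=dead -> (dead,v1)
Op 2: gossip N0<->N1 -> N0.N0=(alive,v0) N0.N1=(alive,v0) N0.N2=(alive,v0) | N1.N0=(alive,v0) N1.N1=(alive,v0) N1.N2=(alive,v0)
Op 3: N0 marks N0=suspect -> (suspect,v1)
Op 4: gossip N2<->N0 -> N2.N0=(suspect,v1) N2.N1=(alive,v0) N2.N2=(dead,v1) | N0.N0=(suspect,v1) N0.N1=(alive,v0) N0.N2=(dead,v1)
Op 5: gossip N1<->N2 -> N1.N0=(suspect,v1) N1.N1=(alive,v0) N1.N2=(dead,v1) | N2.N0=(suspect,v1) N2.N1=(alive,v0) N2.N2=(dead,v1)
Op 6: gossip N0<->N2 -> N0.N0=(suspect,v1) N0.N1=(alive,v0) N0.N2=(dead,v1) | N2.N0=(suspect,v1) N2.N1=(alive,v0) N2.N2=(dead,v1)
Op 7: N2 marks N2=suspect -> (suspect,v2)
Op 8: gossip N0<->N2 -> N0.N0=(suspect,v1) N0.N1=(alive,v0) N0.N2=(suspect,v2) | N2.N0=(suspect,v1) N2.N1=(alive,v0) N2.N2=(suspect,v2)
Op 9: gossip N2<->N1 -> N2.N0=(suspect,v1) N2.N1=(alive,v0) N2.N2=(suspect,v2) | N1.N0=(suspect,v1) N1.N1=(alive,v0) N1.N2=(suspect,v2)
Op 10: N2 marks N1=suspect -> (suspect,v1)
Op 11: gossip N2<->N0 -> N2.N0=(suspect,v1) N2.N1=(suspect,v1) N2.N2=(suspect,v2) | N0.N0=(suspect,v1) N0.N1=(suspect,v1) N0.N2=(suspect,v2)

Answer: N0=suspect,1 N1=suspect,1 N2=suspect,2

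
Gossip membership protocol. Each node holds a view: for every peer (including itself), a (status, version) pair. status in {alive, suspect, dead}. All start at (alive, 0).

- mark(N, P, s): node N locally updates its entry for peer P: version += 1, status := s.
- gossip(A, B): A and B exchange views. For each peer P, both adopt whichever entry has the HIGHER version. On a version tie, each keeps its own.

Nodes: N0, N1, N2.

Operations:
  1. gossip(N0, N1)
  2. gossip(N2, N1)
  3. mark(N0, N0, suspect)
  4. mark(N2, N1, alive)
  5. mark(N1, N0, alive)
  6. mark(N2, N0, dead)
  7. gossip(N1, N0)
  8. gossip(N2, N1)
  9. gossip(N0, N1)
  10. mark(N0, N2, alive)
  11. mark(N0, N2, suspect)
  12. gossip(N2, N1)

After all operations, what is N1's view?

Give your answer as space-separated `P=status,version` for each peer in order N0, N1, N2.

Op 1: gossip N0<->N1 -> N0.N0=(alive,v0) N0.N1=(alive,v0) N0.N2=(alive,v0) | N1.N0=(alive,v0) N1.N1=(alive,v0) N1.N2=(alive,v0)
Op 2: gossip N2<->N1 -> N2.N0=(alive,v0) N2.N1=(alive,v0) N2.N2=(alive,v0) | N1.N0=(alive,v0) N1.N1=(alive,v0) N1.N2=(alive,v0)
Op 3: N0 marks N0=suspect -> (suspect,v1)
Op 4: N2 marks N1=alive -> (alive,v1)
Op 5: N1 marks N0=alive -> (alive,v1)
Op 6: N2 marks N0=dead -> (dead,v1)
Op 7: gossip N1<->N0 -> N1.N0=(alive,v1) N1.N1=(alive,v0) N1.N2=(alive,v0) | N0.N0=(suspect,v1) N0.N1=(alive,v0) N0.N2=(alive,v0)
Op 8: gossip N2<->N1 -> N2.N0=(dead,v1) N2.N1=(alive,v1) N2.N2=(alive,v0) | N1.N0=(alive,v1) N1.N1=(alive,v1) N1.N2=(alive,v0)
Op 9: gossip N0<->N1 -> N0.N0=(suspect,v1) N0.N1=(alive,v1) N0.N2=(alive,v0) | N1.N0=(alive,v1) N1.N1=(alive,v1) N1.N2=(alive,v0)
Op 10: N0 marks N2=alive -> (alive,v1)
Op 11: N0 marks N2=suspect -> (suspect,v2)
Op 12: gossip N2<->N1 -> N2.N0=(dead,v1) N2.N1=(alive,v1) N2.N2=(alive,v0) | N1.N0=(alive,v1) N1.N1=(alive,v1) N1.N2=(alive,v0)

Answer: N0=alive,1 N1=alive,1 N2=alive,0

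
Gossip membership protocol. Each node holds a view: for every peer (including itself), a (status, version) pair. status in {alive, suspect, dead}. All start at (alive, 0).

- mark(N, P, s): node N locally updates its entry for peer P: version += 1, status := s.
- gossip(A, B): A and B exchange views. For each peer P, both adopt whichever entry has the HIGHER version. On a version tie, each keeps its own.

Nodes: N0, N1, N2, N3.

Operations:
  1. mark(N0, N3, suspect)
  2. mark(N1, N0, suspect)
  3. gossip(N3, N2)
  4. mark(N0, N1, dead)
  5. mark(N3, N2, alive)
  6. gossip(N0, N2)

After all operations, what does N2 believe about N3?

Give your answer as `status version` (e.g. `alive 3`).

Answer: suspect 1

Derivation:
Op 1: N0 marks N3=suspect -> (suspect,v1)
Op 2: N1 marks N0=suspect -> (suspect,v1)
Op 3: gossip N3<->N2 -> N3.N0=(alive,v0) N3.N1=(alive,v0) N3.N2=(alive,v0) N3.N3=(alive,v0) | N2.N0=(alive,v0) N2.N1=(alive,v0) N2.N2=(alive,v0) N2.N3=(alive,v0)
Op 4: N0 marks N1=dead -> (dead,v1)
Op 5: N3 marks N2=alive -> (alive,v1)
Op 6: gossip N0<->N2 -> N0.N0=(alive,v0) N0.N1=(dead,v1) N0.N2=(alive,v0) N0.N3=(suspect,v1) | N2.N0=(alive,v0) N2.N1=(dead,v1) N2.N2=(alive,v0) N2.N3=(suspect,v1)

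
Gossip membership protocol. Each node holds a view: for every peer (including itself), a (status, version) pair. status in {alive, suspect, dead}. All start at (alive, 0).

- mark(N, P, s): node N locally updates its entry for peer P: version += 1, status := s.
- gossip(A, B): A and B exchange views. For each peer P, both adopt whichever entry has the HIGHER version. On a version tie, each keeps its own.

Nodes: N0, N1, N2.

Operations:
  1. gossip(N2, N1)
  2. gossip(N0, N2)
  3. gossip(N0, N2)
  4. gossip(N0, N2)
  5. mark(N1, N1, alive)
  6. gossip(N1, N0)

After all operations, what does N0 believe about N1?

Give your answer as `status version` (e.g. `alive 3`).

Answer: alive 1

Derivation:
Op 1: gossip N2<->N1 -> N2.N0=(alive,v0) N2.N1=(alive,v0) N2.N2=(alive,v0) | N1.N0=(alive,v0) N1.N1=(alive,v0) N1.N2=(alive,v0)
Op 2: gossip N0<->N2 -> N0.N0=(alive,v0) N0.N1=(alive,v0) N0.N2=(alive,v0) | N2.N0=(alive,v0) N2.N1=(alive,v0) N2.N2=(alive,v0)
Op 3: gossip N0<->N2 -> N0.N0=(alive,v0) N0.N1=(alive,v0) N0.N2=(alive,v0) | N2.N0=(alive,v0) N2.N1=(alive,v0) N2.N2=(alive,v0)
Op 4: gossip N0<->N2 -> N0.N0=(alive,v0) N0.N1=(alive,v0) N0.N2=(alive,v0) | N2.N0=(alive,v0) N2.N1=(alive,v0) N2.N2=(alive,v0)
Op 5: N1 marks N1=alive -> (alive,v1)
Op 6: gossip N1<->N0 -> N1.N0=(alive,v0) N1.N1=(alive,v1) N1.N2=(alive,v0) | N0.N0=(alive,v0) N0.N1=(alive,v1) N0.N2=(alive,v0)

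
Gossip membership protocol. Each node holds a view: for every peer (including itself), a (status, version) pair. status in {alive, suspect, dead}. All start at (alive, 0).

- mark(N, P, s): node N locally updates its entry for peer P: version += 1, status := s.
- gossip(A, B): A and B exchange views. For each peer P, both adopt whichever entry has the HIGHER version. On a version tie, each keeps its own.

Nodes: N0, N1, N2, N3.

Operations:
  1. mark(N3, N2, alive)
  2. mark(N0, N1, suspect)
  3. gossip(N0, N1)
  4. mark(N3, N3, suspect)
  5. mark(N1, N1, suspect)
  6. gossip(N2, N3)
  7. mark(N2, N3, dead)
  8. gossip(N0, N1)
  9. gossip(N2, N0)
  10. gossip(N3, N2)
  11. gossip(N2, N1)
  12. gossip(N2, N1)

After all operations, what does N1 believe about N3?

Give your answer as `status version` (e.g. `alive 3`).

Answer: dead 2

Derivation:
Op 1: N3 marks N2=alive -> (alive,v1)
Op 2: N0 marks N1=suspect -> (suspect,v1)
Op 3: gossip N0<->N1 -> N0.N0=(alive,v0) N0.N1=(suspect,v1) N0.N2=(alive,v0) N0.N3=(alive,v0) | N1.N0=(alive,v0) N1.N1=(suspect,v1) N1.N2=(alive,v0) N1.N3=(alive,v0)
Op 4: N3 marks N3=suspect -> (suspect,v1)
Op 5: N1 marks N1=suspect -> (suspect,v2)
Op 6: gossip N2<->N3 -> N2.N0=(alive,v0) N2.N1=(alive,v0) N2.N2=(alive,v1) N2.N3=(suspect,v1) | N3.N0=(alive,v0) N3.N1=(alive,v0) N3.N2=(alive,v1) N3.N3=(suspect,v1)
Op 7: N2 marks N3=dead -> (dead,v2)
Op 8: gossip N0<->N1 -> N0.N0=(alive,v0) N0.N1=(suspect,v2) N0.N2=(alive,v0) N0.N3=(alive,v0) | N1.N0=(alive,v0) N1.N1=(suspect,v2) N1.N2=(alive,v0) N1.N3=(alive,v0)
Op 9: gossip N2<->N0 -> N2.N0=(alive,v0) N2.N1=(suspect,v2) N2.N2=(alive,v1) N2.N3=(dead,v2) | N0.N0=(alive,v0) N0.N1=(suspect,v2) N0.N2=(alive,v1) N0.N3=(dead,v2)
Op 10: gossip N3<->N2 -> N3.N0=(alive,v0) N3.N1=(suspect,v2) N3.N2=(alive,v1) N3.N3=(dead,v2) | N2.N0=(alive,v0) N2.N1=(suspect,v2) N2.N2=(alive,v1) N2.N3=(dead,v2)
Op 11: gossip N2<->N1 -> N2.N0=(alive,v0) N2.N1=(suspect,v2) N2.N2=(alive,v1) N2.N3=(dead,v2) | N1.N0=(alive,v0) N1.N1=(suspect,v2) N1.N2=(alive,v1) N1.N3=(dead,v2)
Op 12: gossip N2<->N1 -> N2.N0=(alive,v0) N2.N1=(suspect,v2) N2.N2=(alive,v1) N2.N3=(dead,v2) | N1.N0=(alive,v0) N1.N1=(suspect,v2) N1.N2=(alive,v1) N1.N3=(dead,v2)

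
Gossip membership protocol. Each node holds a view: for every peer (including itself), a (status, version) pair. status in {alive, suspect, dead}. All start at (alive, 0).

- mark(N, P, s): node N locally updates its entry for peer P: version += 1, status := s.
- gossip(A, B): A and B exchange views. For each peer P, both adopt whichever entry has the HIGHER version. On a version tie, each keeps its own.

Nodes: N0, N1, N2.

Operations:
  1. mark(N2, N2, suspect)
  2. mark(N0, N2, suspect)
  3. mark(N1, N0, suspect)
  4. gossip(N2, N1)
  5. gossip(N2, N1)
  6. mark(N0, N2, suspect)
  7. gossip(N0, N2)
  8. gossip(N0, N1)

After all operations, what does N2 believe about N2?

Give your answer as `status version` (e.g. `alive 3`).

Answer: suspect 2

Derivation:
Op 1: N2 marks N2=suspect -> (suspect,v1)
Op 2: N0 marks N2=suspect -> (suspect,v1)
Op 3: N1 marks N0=suspect -> (suspect,v1)
Op 4: gossip N2<->N1 -> N2.N0=(suspect,v1) N2.N1=(alive,v0) N2.N2=(suspect,v1) | N1.N0=(suspect,v1) N1.N1=(alive,v0) N1.N2=(suspect,v1)
Op 5: gossip N2<->N1 -> N2.N0=(suspect,v1) N2.N1=(alive,v0) N2.N2=(suspect,v1) | N1.N0=(suspect,v1) N1.N1=(alive,v0) N1.N2=(suspect,v1)
Op 6: N0 marks N2=suspect -> (suspect,v2)
Op 7: gossip N0<->N2 -> N0.N0=(suspect,v1) N0.N1=(alive,v0) N0.N2=(suspect,v2) | N2.N0=(suspect,v1) N2.N1=(alive,v0) N2.N2=(suspect,v2)
Op 8: gossip N0<->N1 -> N0.N0=(suspect,v1) N0.N1=(alive,v0) N0.N2=(suspect,v2) | N1.N0=(suspect,v1) N1.N1=(alive,v0) N1.N2=(suspect,v2)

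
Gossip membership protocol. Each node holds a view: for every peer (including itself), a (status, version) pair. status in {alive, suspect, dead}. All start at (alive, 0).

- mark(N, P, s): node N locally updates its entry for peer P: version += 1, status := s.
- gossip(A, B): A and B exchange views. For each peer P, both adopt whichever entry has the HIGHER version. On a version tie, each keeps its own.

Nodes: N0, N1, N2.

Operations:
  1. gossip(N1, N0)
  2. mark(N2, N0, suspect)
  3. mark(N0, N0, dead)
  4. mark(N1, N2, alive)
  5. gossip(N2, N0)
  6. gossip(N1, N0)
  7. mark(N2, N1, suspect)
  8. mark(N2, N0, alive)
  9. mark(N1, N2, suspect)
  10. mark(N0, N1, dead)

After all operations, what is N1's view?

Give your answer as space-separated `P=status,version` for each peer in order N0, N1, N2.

Op 1: gossip N1<->N0 -> N1.N0=(alive,v0) N1.N1=(alive,v0) N1.N2=(alive,v0) | N0.N0=(alive,v0) N0.N1=(alive,v0) N0.N2=(alive,v0)
Op 2: N2 marks N0=suspect -> (suspect,v1)
Op 3: N0 marks N0=dead -> (dead,v1)
Op 4: N1 marks N2=alive -> (alive,v1)
Op 5: gossip N2<->N0 -> N2.N0=(suspect,v1) N2.N1=(alive,v0) N2.N2=(alive,v0) | N0.N0=(dead,v1) N0.N1=(alive,v0) N0.N2=(alive,v0)
Op 6: gossip N1<->N0 -> N1.N0=(dead,v1) N1.N1=(alive,v0) N1.N2=(alive,v1) | N0.N0=(dead,v1) N0.N1=(alive,v0) N0.N2=(alive,v1)
Op 7: N2 marks N1=suspect -> (suspect,v1)
Op 8: N2 marks N0=alive -> (alive,v2)
Op 9: N1 marks N2=suspect -> (suspect,v2)
Op 10: N0 marks N1=dead -> (dead,v1)

Answer: N0=dead,1 N1=alive,0 N2=suspect,2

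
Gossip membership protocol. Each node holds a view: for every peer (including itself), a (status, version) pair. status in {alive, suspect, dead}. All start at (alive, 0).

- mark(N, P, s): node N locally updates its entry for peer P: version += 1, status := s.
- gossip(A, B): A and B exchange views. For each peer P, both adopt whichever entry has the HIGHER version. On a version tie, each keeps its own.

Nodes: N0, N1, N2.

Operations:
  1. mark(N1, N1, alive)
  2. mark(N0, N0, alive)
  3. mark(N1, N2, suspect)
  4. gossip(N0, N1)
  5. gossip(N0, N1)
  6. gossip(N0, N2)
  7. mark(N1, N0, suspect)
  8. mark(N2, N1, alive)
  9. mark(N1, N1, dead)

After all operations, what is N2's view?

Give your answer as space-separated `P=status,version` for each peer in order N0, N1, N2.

Answer: N0=alive,1 N1=alive,2 N2=suspect,1

Derivation:
Op 1: N1 marks N1=alive -> (alive,v1)
Op 2: N0 marks N0=alive -> (alive,v1)
Op 3: N1 marks N2=suspect -> (suspect,v1)
Op 4: gossip N0<->N1 -> N0.N0=(alive,v1) N0.N1=(alive,v1) N0.N2=(suspect,v1) | N1.N0=(alive,v1) N1.N1=(alive,v1) N1.N2=(suspect,v1)
Op 5: gossip N0<->N1 -> N0.N0=(alive,v1) N0.N1=(alive,v1) N0.N2=(suspect,v1) | N1.N0=(alive,v1) N1.N1=(alive,v1) N1.N2=(suspect,v1)
Op 6: gossip N0<->N2 -> N0.N0=(alive,v1) N0.N1=(alive,v1) N0.N2=(suspect,v1) | N2.N0=(alive,v1) N2.N1=(alive,v1) N2.N2=(suspect,v1)
Op 7: N1 marks N0=suspect -> (suspect,v2)
Op 8: N2 marks N1=alive -> (alive,v2)
Op 9: N1 marks N1=dead -> (dead,v2)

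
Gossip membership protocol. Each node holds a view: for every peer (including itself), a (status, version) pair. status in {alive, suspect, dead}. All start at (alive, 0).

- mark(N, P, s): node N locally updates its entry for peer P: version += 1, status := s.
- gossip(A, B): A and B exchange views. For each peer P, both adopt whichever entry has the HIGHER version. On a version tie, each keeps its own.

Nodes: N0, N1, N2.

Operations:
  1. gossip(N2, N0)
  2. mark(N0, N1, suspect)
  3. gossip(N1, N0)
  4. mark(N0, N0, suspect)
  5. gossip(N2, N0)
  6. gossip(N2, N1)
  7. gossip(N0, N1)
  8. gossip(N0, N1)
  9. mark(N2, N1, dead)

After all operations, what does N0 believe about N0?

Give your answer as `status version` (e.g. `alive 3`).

Answer: suspect 1

Derivation:
Op 1: gossip N2<->N0 -> N2.N0=(alive,v0) N2.N1=(alive,v0) N2.N2=(alive,v0) | N0.N0=(alive,v0) N0.N1=(alive,v0) N0.N2=(alive,v0)
Op 2: N0 marks N1=suspect -> (suspect,v1)
Op 3: gossip N1<->N0 -> N1.N0=(alive,v0) N1.N1=(suspect,v1) N1.N2=(alive,v0) | N0.N0=(alive,v0) N0.N1=(suspect,v1) N0.N2=(alive,v0)
Op 4: N0 marks N0=suspect -> (suspect,v1)
Op 5: gossip N2<->N0 -> N2.N0=(suspect,v1) N2.N1=(suspect,v1) N2.N2=(alive,v0) | N0.N0=(suspect,v1) N0.N1=(suspect,v1) N0.N2=(alive,v0)
Op 6: gossip N2<->N1 -> N2.N0=(suspect,v1) N2.N1=(suspect,v1) N2.N2=(alive,v0) | N1.N0=(suspect,v1) N1.N1=(suspect,v1) N1.N2=(alive,v0)
Op 7: gossip N0<->N1 -> N0.N0=(suspect,v1) N0.N1=(suspect,v1) N0.N2=(alive,v0) | N1.N0=(suspect,v1) N1.N1=(suspect,v1) N1.N2=(alive,v0)
Op 8: gossip N0<->N1 -> N0.N0=(suspect,v1) N0.N1=(suspect,v1) N0.N2=(alive,v0) | N1.N0=(suspect,v1) N1.N1=(suspect,v1) N1.N2=(alive,v0)
Op 9: N2 marks N1=dead -> (dead,v2)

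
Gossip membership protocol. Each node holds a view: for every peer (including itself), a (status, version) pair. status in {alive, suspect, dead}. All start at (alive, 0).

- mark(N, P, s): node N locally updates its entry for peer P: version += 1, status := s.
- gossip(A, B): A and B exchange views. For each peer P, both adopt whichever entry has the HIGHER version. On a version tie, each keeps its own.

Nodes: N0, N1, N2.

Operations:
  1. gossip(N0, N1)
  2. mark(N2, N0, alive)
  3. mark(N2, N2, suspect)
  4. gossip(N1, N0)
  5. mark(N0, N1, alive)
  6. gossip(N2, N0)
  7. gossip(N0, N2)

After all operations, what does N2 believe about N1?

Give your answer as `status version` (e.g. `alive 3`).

Op 1: gossip N0<->N1 -> N0.N0=(alive,v0) N0.N1=(alive,v0) N0.N2=(alive,v0) | N1.N0=(alive,v0) N1.N1=(alive,v0) N1.N2=(alive,v0)
Op 2: N2 marks N0=alive -> (alive,v1)
Op 3: N2 marks N2=suspect -> (suspect,v1)
Op 4: gossip N1<->N0 -> N1.N0=(alive,v0) N1.N1=(alive,v0) N1.N2=(alive,v0) | N0.N0=(alive,v0) N0.N1=(alive,v0) N0.N2=(alive,v0)
Op 5: N0 marks N1=alive -> (alive,v1)
Op 6: gossip N2<->N0 -> N2.N0=(alive,v1) N2.N1=(alive,v1) N2.N2=(suspect,v1) | N0.N0=(alive,v1) N0.N1=(alive,v1) N0.N2=(suspect,v1)
Op 7: gossip N0<->N2 -> N0.N0=(alive,v1) N0.N1=(alive,v1) N0.N2=(suspect,v1) | N2.N0=(alive,v1) N2.N1=(alive,v1) N2.N2=(suspect,v1)

Answer: alive 1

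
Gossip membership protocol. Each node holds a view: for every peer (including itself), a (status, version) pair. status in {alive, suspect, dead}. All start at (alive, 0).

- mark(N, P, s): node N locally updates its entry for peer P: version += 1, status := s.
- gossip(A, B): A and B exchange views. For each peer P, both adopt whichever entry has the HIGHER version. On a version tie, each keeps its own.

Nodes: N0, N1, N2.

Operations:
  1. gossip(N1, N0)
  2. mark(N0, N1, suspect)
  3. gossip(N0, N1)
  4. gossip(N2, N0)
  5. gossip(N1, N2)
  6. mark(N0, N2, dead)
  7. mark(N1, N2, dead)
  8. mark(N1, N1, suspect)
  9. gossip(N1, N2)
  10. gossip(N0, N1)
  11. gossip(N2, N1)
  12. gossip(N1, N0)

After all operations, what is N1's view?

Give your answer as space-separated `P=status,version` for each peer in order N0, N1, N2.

Op 1: gossip N1<->N0 -> N1.N0=(alive,v0) N1.N1=(alive,v0) N1.N2=(alive,v0) | N0.N0=(alive,v0) N0.N1=(alive,v0) N0.N2=(alive,v0)
Op 2: N0 marks N1=suspect -> (suspect,v1)
Op 3: gossip N0<->N1 -> N0.N0=(alive,v0) N0.N1=(suspect,v1) N0.N2=(alive,v0) | N1.N0=(alive,v0) N1.N1=(suspect,v1) N1.N2=(alive,v0)
Op 4: gossip N2<->N0 -> N2.N0=(alive,v0) N2.N1=(suspect,v1) N2.N2=(alive,v0) | N0.N0=(alive,v0) N0.N1=(suspect,v1) N0.N2=(alive,v0)
Op 5: gossip N1<->N2 -> N1.N0=(alive,v0) N1.N1=(suspect,v1) N1.N2=(alive,v0) | N2.N0=(alive,v0) N2.N1=(suspect,v1) N2.N2=(alive,v0)
Op 6: N0 marks N2=dead -> (dead,v1)
Op 7: N1 marks N2=dead -> (dead,v1)
Op 8: N1 marks N1=suspect -> (suspect,v2)
Op 9: gossip N1<->N2 -> N1.N0=(alive,v0) N1.N1=(suspect,v2) N1.N2=(dead,v1) | N2.N0=(alive,v0) N2.N1=(suspect,v2) N2.N2=(dead,v1)
Op 10: gossip N0<->N1 -> N0.N0=(alive,v0) N0.N1=(suspect,v2) N0.N2=(dead,v1) | N1.N0=(alive,v0) N1.N1=(suspect,v2) N1.N2=(dead,v1)
Op 11: gossip N2<->N1 -> N2.N0=(alive,v0) N2.N1=(suspect,v2) N2.N2=(dead,v1) | N1.N0=(alive,v0) N1.N1=(suspect,v2) N1.N2=(dead,v1)
Op 12: gossip N1<->N0 -> N1.N0=(alive,v0) N1.N1=(suspect,v2) N1.N2=(dead,v1) | N0.N0=(alive,v0) N0.N1=(suspect,v2) N0.N2=(dead,v1)

Answer: N0=alive,0 N1=suspect,2 N2=dead,1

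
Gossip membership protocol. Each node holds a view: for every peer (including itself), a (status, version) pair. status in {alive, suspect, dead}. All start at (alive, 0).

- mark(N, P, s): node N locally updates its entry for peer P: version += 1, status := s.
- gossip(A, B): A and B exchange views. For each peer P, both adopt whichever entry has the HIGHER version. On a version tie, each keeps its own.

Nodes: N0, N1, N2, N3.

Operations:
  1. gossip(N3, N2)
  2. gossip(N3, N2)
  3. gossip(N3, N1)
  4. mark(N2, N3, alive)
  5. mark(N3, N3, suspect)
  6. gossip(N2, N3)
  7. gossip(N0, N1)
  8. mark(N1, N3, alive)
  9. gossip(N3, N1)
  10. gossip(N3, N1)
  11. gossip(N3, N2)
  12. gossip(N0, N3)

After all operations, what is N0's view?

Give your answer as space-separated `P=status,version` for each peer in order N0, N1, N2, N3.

Op 1: gossip N3<->N2 -> N3.N0=(alive,v0) N3.N1=(alive,v0) N3.N2=(alive,v0) N3.N3=(alive,v0) | N2.N0=(alive,v0) N2.N1=(alive,v0) N2.N2=(alive,v0) N2.N3=(alive,v0)
Op 2: gossip N3<->N2 -> N3.N0=(alive,v0) N3.N1=(alive,v0) N3.N2=(alive,v0) N3.N3=(alive,v0) | N2.N0=(alive,v0) N2.N1=(alive,v0) N2.N2=(alive,v0) N2.N3=(alive,v0)
Op 3: gossip N3<->N1 -> N3.N0=(alive,v0) N3.N1=(alive,v0) N3.N2=(alive,v0) N3.N3=(alive,v0) | N1.N0=(alive,v0) N1.N1=(alive,v0) N1.N2=(alive,v0) N1.N3=(alive,v0)
Op 4: N2 marks N3=alive -> (alive,v1)
Op 5: N3 marks N3=suspect -> (suspect,v1)
Op 6: gossip N2<->N3 -> N2.N0=(alive,v0) N2.N1=(alive,v0) N2.N2=(alive,v0) N2.N3=(alive,v1) | N3.N0=(alive,v0) N3.N1=(alive,v0) N3.N2=(alive,v0) N3.N3=(suspect,v1)
Op 7: gossip N0<->N1 -> N0.N0=(alive,v0) N0.N1=(alive,v0) N0.N2=(alive,v0) N0.N3=(alive,v0) | N1.N0=(alive,v0) N1.N1=(alive,v0) N1.N2=(alive,v0) N1.N3=(alive,v0)
Op 8: N1 marks N3=alive -> (alive,v1)
Op 9: gossip N3<->N1 -> N3.N0=(alive,v0) N3.N1=(alive,v0) N3.N2=(alive,v0) N3.N3=(suspect,v1) | N1.N0=(alive,v0) N1.N1=(alive,v0) N1.N2=(alive,v0) N1.N3=(alive,v1)
Op 10: gossip N3<->N1 -> N3.N0=(alive,v0) N3.N1=(alive,v0) N3.N2=(alive,v0) N3.N3=(suspect,v1) | N1.N0=(alive,v0) N1.N1=(alive,v0) N1.N2=(alive,v0) N1.N3=(alive,v1)
Op 11: gossip N3<->N2 -> N3.N0=(alive,v0) N3.N1=(alive,v0) N3.N2=(alive,v0) N3.N3=(suspect,v1) | N2.N0=(alive,v0) N2.N1=(alive,v0) N2.N2=(alive,v0) N2.N3=(alive,v1)
Op 12: gossip N0<->N3 -> N0.N0=(alive,v0) N0.N1=(alive,v0) N0.N2=(alive,v0) N0.N3=(suspect,v1) | N3.N0=(alive,v0) N3.N1=(alive,v0) N3.N2=(alive,v0) N3.N3=(suspect,v1)

Answer: N0=alive,0 N1=alive,0 N2=alive,0 N3=suspect,1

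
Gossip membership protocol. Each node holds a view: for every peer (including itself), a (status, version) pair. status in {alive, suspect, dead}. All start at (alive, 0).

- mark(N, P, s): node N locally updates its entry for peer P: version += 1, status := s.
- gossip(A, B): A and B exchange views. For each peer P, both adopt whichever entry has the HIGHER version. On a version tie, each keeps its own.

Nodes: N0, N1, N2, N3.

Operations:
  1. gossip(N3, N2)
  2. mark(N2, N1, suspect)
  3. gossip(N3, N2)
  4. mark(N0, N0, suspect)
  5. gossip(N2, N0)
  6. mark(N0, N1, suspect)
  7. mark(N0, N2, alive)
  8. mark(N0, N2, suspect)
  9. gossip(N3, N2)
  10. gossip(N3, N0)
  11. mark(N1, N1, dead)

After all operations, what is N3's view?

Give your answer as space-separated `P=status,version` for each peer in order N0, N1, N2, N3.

Answer: N0=suspect,1 N1=suspect,2 N2=suspect,2 N3=alive,0

Derivation:
Op 1: gossip N3<->N2 -> N3.N0=(alive,v0) N3.N1=(alive,v0) N3.N2=(alive,v0) N3.N3=(alive,v0) | N2.N0=(alive,v0) N2.N1=(alive,v0) N2.N2=(alive,v0) N2.N3=(alive,v0)
Op 2: N2 marks N1=suspect -> (suspect,v1)
Op 3: gossip N3<->N2 -> N3.N0=(alive,v0) N3.N1=(suspect,v1) N3.N2=(alive,v0) N3.N3=(alive,v0) | N2.N0=(alive,v0) N2.N1=(suspect,v1) N2.N2=(alive,v0) N2.N3=(alive,v0)
Op 4: N0 marks N0=suspect -> (suspect,v1)
Op 5: gossip N2<->N0 -> N2.N0=(suspect,v1) N2.N1=(suspect,v1) N2.N2=(alive,v0) N2.N3=(alive,v0) | N0.N0=(suspect,v1) N0.N1=(suspect,v1) N0.N2=(alive,v0) N0.N3=(alive,v0)
Op 6: N0 marks N1=suspect -> (suspect,v2)
Op 7: N0 marks N2=alive -> (alive,v1)
Op 8: N0 marks N2=suspect -> (suspect,v2)
Op 9: gossip N3<->N2 -> N3.N0=(suspect,v1) N3.N1=(suspect,v1) N3.N2=(alive,v0) N3.N3=(alive,v0) | N2.N0=(suspect,v1) N2.N1=(suspect,v1) N2.N2=(alive,v0) N2.N3=(alive,v0)
Op 10: gossip N3<->N0 -> N3.N0=(suspect,v1) N3.N1=(suspect,v2) N3.N2=(suspect,v2) N3.N3=(alive,v0) | N0.N0=(suspect,v1) N0.N1=(suspect,v2) N0.N2=(suspect,v2) N0.N3=(alive,v0)
Op 11: N1 marks N1=dead -> (dead,v1)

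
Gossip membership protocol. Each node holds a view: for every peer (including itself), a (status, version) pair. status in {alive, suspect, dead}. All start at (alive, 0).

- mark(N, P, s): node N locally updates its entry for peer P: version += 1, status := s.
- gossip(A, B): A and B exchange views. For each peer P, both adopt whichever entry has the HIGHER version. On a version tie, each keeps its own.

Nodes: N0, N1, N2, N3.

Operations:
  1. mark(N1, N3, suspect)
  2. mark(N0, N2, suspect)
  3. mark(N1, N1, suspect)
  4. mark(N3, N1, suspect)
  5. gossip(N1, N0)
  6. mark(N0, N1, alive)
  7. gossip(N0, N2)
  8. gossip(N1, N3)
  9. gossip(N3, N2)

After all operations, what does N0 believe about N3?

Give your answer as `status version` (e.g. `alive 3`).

Answer: suspect 1

Derivation:
Op 1: N1 marks N3=suspect -> (suspect,v1)
Op 2: N0 marks N2=suspect -> (suspect,v1)
Op 3: N1 marks N1=suspect -> (suspect,v1)
Op 4: N3 marks N1=suspect -> (suspect,v1)
Op 5: gossip N1<->N0 -> N1.N0=(alive,v0) N1.N1=(suspect,v1) N1.N2=(suspect,v1) N1.N3=(suspect,v1) | N0.N0=(alive,v0) N0.N1=(suspect,v1) N0.N2=(suspect,v1) N0.N3=(suspect,v1)
Op 6: N0 marks N1=alive -> (alive,v2)
Op 7: gossip N0<->N2 -> N0.N0=(alive,v0) N0.N1=(alive,v2) N0.N2=(suspect,v1) N0.N3=(suspect,v1) | N2.N0=(alive,v0) N2.N1=(alive,v2) N2.N2=(suspect,v1) N2.N3=(suspect,v1)
Op 8: gossip N1<->N3 -> N1.N0=(alive,v0) N1.N1=(suspect,v1) N1.N2=(suspect,v1) N1.N3=(suspect,v1) | N3.N0=(alive,v0) N3.N1=(suspect,v1) N3.N2=(suspect,v1) N3.N3=(suspect,v1)
Op 9: gossip N3<->N2 -> N3.N0=(alive,v0) N3.N1=(alive,v2) N3.N2=(suspect,v1) N3.N3=(suspect,v1) | N2.N0=(alive,v0) N2.N1=(alive,v2) N2.N2=(suspect,v1) N2.N3=(suspect,v1)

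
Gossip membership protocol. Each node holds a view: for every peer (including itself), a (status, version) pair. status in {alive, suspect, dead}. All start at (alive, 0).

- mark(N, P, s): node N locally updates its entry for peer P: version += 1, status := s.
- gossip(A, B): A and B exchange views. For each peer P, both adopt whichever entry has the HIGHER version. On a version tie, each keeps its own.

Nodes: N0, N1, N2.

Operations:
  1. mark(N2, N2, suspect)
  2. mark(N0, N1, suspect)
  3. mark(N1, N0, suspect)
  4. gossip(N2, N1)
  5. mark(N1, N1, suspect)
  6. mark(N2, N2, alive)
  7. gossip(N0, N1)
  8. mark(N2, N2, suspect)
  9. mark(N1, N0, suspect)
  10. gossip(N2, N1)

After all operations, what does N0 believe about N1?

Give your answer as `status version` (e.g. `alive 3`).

Op 1: N2 marks N2=suspect -> (suspect,v1)
Op 2: N0 marks N1=suspect -> (suspect,v1)
Op 3: N1 marks N0=suspect -> (suspect,v1)
Op 4: gossip N2<->N1 -> N2.N0=(suspect,v1) N2.N1=(alive,v0) N2.N2=(suspect,v1) | N1.N0=(suspect,v1) N1.N1=(alive,v0) N1.N2=(suspect,v1)
Op 5: N1 marks N1=suspect -> (suspect,v1)
Op 6: N2 marks N2=alive -> (alive,v2)
Op 7: gossip N0<->N1 -> N0.N0=(suspect,v1) N0.N1=(suspect,v1) N0.N2=(suspect,v1) | N1.N0=(suspect,v1) N1.N1=(suspect,v1) N1.N2=(suspect,v1)
Op 8: N2 marks N2=suspect -> (suspect,v3)
Op 9: N1 marks N0=suspect -> (suspect,v2)
Op 10: gossip N2<->N1 -> N2.N0=(suspect,v2) N2.N1=(suspect,v1) N2.N2=(suspect,v3) | N1.N0=(suspect,v2) N1.N1=(suspect,v1) N1.N2=(suspect,v3)

Answer: suspect 1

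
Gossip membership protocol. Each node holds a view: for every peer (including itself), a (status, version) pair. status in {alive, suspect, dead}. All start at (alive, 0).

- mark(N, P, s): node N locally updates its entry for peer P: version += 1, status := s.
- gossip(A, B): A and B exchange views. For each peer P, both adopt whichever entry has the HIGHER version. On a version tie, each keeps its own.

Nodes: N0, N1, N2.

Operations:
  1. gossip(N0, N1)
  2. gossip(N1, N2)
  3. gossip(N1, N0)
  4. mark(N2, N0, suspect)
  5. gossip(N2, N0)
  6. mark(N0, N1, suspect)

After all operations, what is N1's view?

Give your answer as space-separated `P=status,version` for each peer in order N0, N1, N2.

Op 1: gossip N0<->N1 -> N0.N0=(alive,v0) N0.N1=(alive,v0) N0.N2=(alive,v0) | N1.N0=(alive,v0) N1.N1=(alive,v0) N1.N2=(alive,v0)
Op 2: gossip N1<->N2 -> N1.N0=(alive,v0) N1.N1=(alive,v0) N1.N2=(alive,v0) | N2.N0=(alive,v0) N2.N1=(alive,v0) N2.N2=(alive,v0)
Op 3: gossip N1<->N0 -> N1.N0=(alive,v0) N1.N1=(alive,v0) N1.N2=(alive,v0) | N0.N0=(alive,v0) N0.N1=(alive,v0) N0.N2=(alive,v0)
Op 4: N2 marks N0=suspect -> (suspect,v1)
Op 5: gossip N2<->N0 -> N2.N0=(suspect,v1) N2.N1=(alive,v0) N2.N2=(alive,v0) | N0.N0=(suspect,v1) N0.N1=(alive,v0) N0.N2=(alive,v0)
Op 6: N0 marks N1=suspect -> (suspect,v1)

Answer: N0=alive,0 N1=alive,0 N2=alive,0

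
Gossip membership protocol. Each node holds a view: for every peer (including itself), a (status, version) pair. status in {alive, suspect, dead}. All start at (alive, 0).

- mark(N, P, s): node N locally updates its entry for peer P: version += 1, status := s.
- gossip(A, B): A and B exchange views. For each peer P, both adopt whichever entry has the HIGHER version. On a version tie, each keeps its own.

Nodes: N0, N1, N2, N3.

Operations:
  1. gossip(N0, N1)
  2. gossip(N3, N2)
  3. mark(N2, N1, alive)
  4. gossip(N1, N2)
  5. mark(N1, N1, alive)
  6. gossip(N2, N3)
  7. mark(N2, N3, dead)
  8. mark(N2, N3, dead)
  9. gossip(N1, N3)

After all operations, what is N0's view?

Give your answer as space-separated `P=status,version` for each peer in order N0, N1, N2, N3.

Op 1: gossip N0<->N1 -> N0.N0=(alive,v0) N0.N1=(alive,v0) N0.N2=(alive,v0) N0.N3=(alive,v0) | N1.N0=(alive,v0) N1.N1=(alive,v0) N1.N2=(alive,v0) N1.N3=(alive,v0)
Op 2: gossip N3<->N2 -> N3.N0=(alive,v0) N3.N1=(alive,v0) N3.N2=(alive,v0) N3.N3=(alive,v0) | N2.N0=(alive,v0) N2.N1=(alive,v0) N2.N2=(alive,v0) N2.N3=(alive,v0)
Op 3: N2 marks N1=alive -> (alive,v1)
Op 4: gossip N1<->N2 -> N1.N0=(alive,v0) N1.N1=(alive,v1) N1.N2=(alive,v0) N1.N3=(alive,v0) | N2.N0=(alive,v0) N2.N1=(alive,v1) N2.N2=(alive,v0) N2.N3=(alive,v0)
Op 5: N1 marks N1=alive -> (alive,v2)
Op 6: gossip N2<->N3 -> N2.N0=(alive,v0) N2.N1=(alive,v1) N2.N2=(alive,v0) N2.N3=(alive,v0) | N3.N0=(alive,v0) N3.N1=(alive,v1) N3.N2=(alive,v0) N3.N3=(alive,v0)
Op 7: N2 marks N3=dead -> (dead,v1)
Op 8: N2 marks N3=dead -> (dead,v2)
Op 9: gossip N1<->N3 -> N1.N0=(alive,v0) N1.N1=(alive,v2) N1.N2=(alive,v0) N1.N3=(alive,v0) | N3.N0=(alive,v0) N3.N1=(alive,v2) N3.N2=(alive,v0) N3.N3=(alive,v0)

Answer: N0=alive,0 N1=alive,0 N2=alive,0 N3=alive,0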